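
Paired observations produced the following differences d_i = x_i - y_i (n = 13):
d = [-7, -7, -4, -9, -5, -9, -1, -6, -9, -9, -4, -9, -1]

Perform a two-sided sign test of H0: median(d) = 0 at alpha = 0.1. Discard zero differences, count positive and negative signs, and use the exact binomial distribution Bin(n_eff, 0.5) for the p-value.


Step 1: Discard zero differences. Original n = 13; n_eff = number of nonzero differences = 13.
Nonzero differences (with sign): -7, -7, -4, -9, -5, -9, -1, -6, -9, -9, -4, -9, -1
Step 2: Count signs: positive = 0, negative = 13.
Step 3: Under H0: P(positive) = 0.5, so the number of positives S ~ Bin(13, 0.5).
Step 4: Two-sided exact p-value = sum of Bin(13,0.5) probabilities at or below the observed probability = 0.000244.
Step 5: alpha = 0.1. reject H0.

n_eff = 13, pos = 0, neg = 13, p = 0.000244, reject H0.


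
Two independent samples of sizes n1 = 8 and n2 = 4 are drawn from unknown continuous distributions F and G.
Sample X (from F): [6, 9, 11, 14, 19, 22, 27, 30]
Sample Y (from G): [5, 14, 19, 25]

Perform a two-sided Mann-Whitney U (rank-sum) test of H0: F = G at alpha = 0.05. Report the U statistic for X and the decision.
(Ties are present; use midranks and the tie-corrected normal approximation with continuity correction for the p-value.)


Step 1: Combine and sort all 12 observations; assign midranks.
sorted (value, group): (5,Y), (6,X), (9,X), (11,X), (14,X), (14,Y), (19,X), (19,Y), (22,X), (25,Y), (27,X), (30,X)
ranks: 5->1, 6->2, 9->3, 11->4, 14->5.5, 14->5.5, 19->7.5, 19->7.5, 22->9, 25->10, 27->11, 30->12
Step 2: Rank sum for X: R1 = 2 + 3 + 4 + 5.5 + 7.5 + 9 + 11 + 12 = 54.
Step 3: U_X = R1 - n1(n1+1)/2 = 54 - 8*9/2 = 54 - 36 = 18.
       U_Y = n1*n2 - U_X = 32 - 18 = 14.
Step 4: Ties are present, so use the tie-corrected normal approximation (with continuity correction) for the p-value.
Step 5: p-value = 0.798215; compare to alpha = 0.05. fail to reject H0.

U_X = 18, p = 0.798215, fail to reject H0 at alpha = 0.05.


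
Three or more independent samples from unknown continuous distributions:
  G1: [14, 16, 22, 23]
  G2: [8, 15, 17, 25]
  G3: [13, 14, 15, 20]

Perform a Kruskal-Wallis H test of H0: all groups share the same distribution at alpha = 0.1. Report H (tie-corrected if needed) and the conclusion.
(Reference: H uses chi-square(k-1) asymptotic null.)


Step 1: Combine all N = 12 observations and assign midranks.
sorted (value, group, rank): (8,G2,1), (13,G3,2), (14,G1,3.5), (14,G3,3.5), (15,G2,5.5), (15,G3,5.5), (16,G1,7), (17,G2,8), (20,G3,9), (22,G1,10), (23,G1,11), (25,G2,12)
Step 2: Sum ranks within each group.
R_1 = 31.5 (n_1 = 4)
R_2 = 26.5 (n_2 = 4)
R_3 = 20 (n_3 = 4)
Step 3: H = 12/(N(N+1)) * sum(R_i^2/n_i) - 3(N+1)
     = 12/(12*13) * (31.5^2/4 + 26.5^2/4 + 20^2/4) - 3*13
     = 0.076923 * 523.625 - 39
     = 1.278846.
Step 4: Ties present; correction factor C = 1 - 12/(12^3 - 12) = 0.993007. Corrected H = 1.278846 / 0.993007 = 1.287852.
Step 5: Under H0, H ~ chi^2(2); p-value = 0.525226.
Step 6: alpha = 0.1. fail to reject H0.

H = 1.2879, df = 2, p = 0.525226, fail to reject H0.


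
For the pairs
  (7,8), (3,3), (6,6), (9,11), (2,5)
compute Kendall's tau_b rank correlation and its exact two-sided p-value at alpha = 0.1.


Step 1: Enumerate the 10 unordered pairs (i,j) with i<j and classify each by sign(x_j-x_i) * sign(y_j-y_i).
  (1,2):dx=-4,dy=-5->C; (1,3):dx=-1,dy=-2->C; (1,4):dx=+2,dy=+3->C; (1,5):dx=-5,dy=-3->C
  (2,3):dx=+3,dy=+3->C; (2,4):dx=+6,dy=+8->C; (2,5):dx=-1,dy=+2->D; (3,4):dx=+3,dy=+5->C
  (3,5):dx=-4,dy=-1->C; (4,5):dx=-7,dy=-6->C
Step 2: C = 9, D = 1, total pairs = 10.
Step 3: tau = (C - D)/(n(n-1)/2) = (9 - 1)/10 = 0.800000.
Step 4: Exact two-sided p-value (enumerate n! = 120 permutations of y under H0): p = 0.083333.
Step 5: alpha = 0.1. reject H0.

tau_b = 0.8000 (C=9, D=1), p = 0.083333, reject H0.


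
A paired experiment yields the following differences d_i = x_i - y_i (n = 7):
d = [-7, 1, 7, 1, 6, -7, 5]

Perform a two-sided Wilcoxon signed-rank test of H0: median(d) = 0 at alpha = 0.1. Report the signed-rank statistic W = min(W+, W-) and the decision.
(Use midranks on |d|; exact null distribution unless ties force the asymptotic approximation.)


Step 1: Drop any zero differences (none here) and take |d_i|.
|d| = [7, 1, 7, 1, 6, 7, 5]
Step 2: Midrank |d_i| (ties get averaged ranks).
ranks: |7|->6, |1|->1.5, |7|->6, |1|->1.5, |6|->4, |7|->6, |5|->3
Step 3: Attach original signs; sum ranks with positive sign and with negative sign.
W+ = 1.5 + 6 + 1.5 + 4 + 3 = 16
W- = 6 + 6 = 12
(Check: W+ + W- = 28 should equal n(n+1)/2 = 28.)
Step 4: Test statistic W = min(W+, W-) = 12.
Step 5: Ties in |d|, so use the tie-corrected normal approximation.
        E[W] = n(n+1)/4 = 7*8/4 = 14.
        Tie groups: |d|=1 (t=2), |d|=7 (t=3); sum(t^3 - t) = 30.
        Var[W] = n(n+1)(2n+1)/24 - sum(t^3-t)/48 = 840/24 - 30/48 = 34.375.
        z = (W - E[W]) / sqrt(Var[W]) = (12 - 14) / 5.8630 = -0.3411.
        Two-sided p = 2*Phi(z) = 0.733012.
Step 6: alpha = 0.1. fail to reject H0.

W+ = 16, W- = 12, W = min = 12, p = 0.733012, fail to reject H0.


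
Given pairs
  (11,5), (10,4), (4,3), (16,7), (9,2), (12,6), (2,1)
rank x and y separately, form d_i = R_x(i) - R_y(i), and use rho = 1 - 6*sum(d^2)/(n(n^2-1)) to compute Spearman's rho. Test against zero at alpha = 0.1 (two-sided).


Step 1: Rank x and y separately (midranks; no ties here).
rank(x): 11->5, 10->4, 4->2, 16->7, 9->3, 12->6, 2->1
rank(y): 5->5, 4->4, 3->3, 7->7, 2->2, 6->6, 1->1
Step 2: d_i = R_x(i) - R_y(i); compute d_i^2.
  (5-5)^2=0, (4-4)^2=0, (2-3)^2=1, (7-7)^2=0, (3-2)^2=1, (6-6)^2=0, (1-1)^2=0
sum(d^2) = 2.
Step 3: rho = 1 - 6*2 / (7*(7^2 - 1)) = 1 - 12/336 = 0.964286.
Step 4: Under H0, t = rho * sqrt((n-2)/(1-rho^2)) = 8.1408 ~ t(5).
Step 5: Two-sided p-value from the t-distribution with 5 df = 0.000454.
Step 6: alpha = 0.1. reject H0.

rho = 0.9643, p = 0.000454, reject H0 at alpha = 0.1.


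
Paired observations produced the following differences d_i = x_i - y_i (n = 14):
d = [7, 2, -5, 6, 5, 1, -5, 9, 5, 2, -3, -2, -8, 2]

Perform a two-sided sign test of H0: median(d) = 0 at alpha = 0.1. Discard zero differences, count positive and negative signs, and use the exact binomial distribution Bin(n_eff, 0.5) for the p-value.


Step 1: Discard zero differences. Original n = 14; n_eff = number of nonzero differences = 14.
Nonzero differences (with sign): +7, +2, -5, +6, +5, +1, -5, +9, +5, +2, -3, -2, -8, +2
Step 2: Count signs: positive = 9, negative = 5.
Step 3: Under H0: P(positive) = 0.5, so the number of positives S ~ Bin(14, 0.5).
Step 4: Two-sided exact p-value = sum of Bin(14,0.5) probabilities at or below the observed probability = 0.423950.
Step 5: alpha = 0.1. fail to reject H0.

n_eff = 14, pos = 9, neg = 5, p = 0.423950, fail to reject H0.


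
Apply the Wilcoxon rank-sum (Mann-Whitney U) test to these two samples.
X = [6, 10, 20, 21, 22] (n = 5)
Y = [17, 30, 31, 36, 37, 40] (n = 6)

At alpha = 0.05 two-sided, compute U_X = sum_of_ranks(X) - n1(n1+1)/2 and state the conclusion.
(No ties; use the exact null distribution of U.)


Step 1: Combine and sort all 11 observations; assign midranks.
sorted (value, group): (6,X), (10,X), (17,Y), (20,X), (21,X), (22,X), (30,Y), (31,Y), (36,Y), (37,Y), (40,Y)
ranks: 6->1, 10->2, 17->3, 20->4, 21->5, 22->6, 30->7, 31->8, 36->9, 37->10, 40->11
Step 2: Rank sum for X: R1 = 1 + 2 + 4 + 5 + 6 = 18.
Step 3: U_X = R1 - n1(n1+1)/2 = 18 - 5*6/2 = 18 - 15 = 3.
       U_Y = n1*n2 - U_X = 30 - 3 = 27.
Step 4: No ties, so the exact null distribution of U (based on enumerating the C(11,5) = 462 equally likely rank assignments) gives the two-sided p-value.
Step 5: p-value = 0.030303; compare to alpha = 0.05. reject H0.

U_X = 3, p = 0.030303, reject H0 at alpha = 0.05.


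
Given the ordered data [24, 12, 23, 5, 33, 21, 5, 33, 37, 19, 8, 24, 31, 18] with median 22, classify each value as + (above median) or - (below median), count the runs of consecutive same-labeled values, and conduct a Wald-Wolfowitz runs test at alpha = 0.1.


Step 1: Compute median = 22; label A = above, B = below.
Labels in order: ABABABBAABBAAB  (n_A = 7, n_B = 7)
Step 2: Count runs R = 10.
Step 3: Under H0 (random ordering), E[R] = 2*n_A*n_B/(n_A+n_B) + 1 = 2*7*7/14 + 1 = 8.0000.
        Var[R] = 2*n_A*n_B*(2*n_A*n_B - n_A - n_B) / ((n_A+n_B)^2 * (n_A+n_B-1)) = 8232/2548 = 3.2308.
        SD[R] = 1.7974.
Step 4: Continuity-corrected z = (R - 0.5 - E[R]) / SD[R] = (10 - 0.5 - 8.0000) / 1.7974 = 0.8345.
Step 5: Two-sided p-value via normal approximation = 2*(1 - Phi(|z|)) = 0.403986.
Step 6: alpha = 0.1. fail to reject H0.

R = 10, z = 0.8345, p = 0.403986, fail to reject H0.


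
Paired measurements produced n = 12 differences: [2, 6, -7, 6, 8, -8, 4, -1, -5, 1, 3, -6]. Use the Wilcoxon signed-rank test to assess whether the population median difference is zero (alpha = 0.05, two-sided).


Step 1: Drop any zero differences (none here) and take |d_i|.
|d| = [2, 6, 7, 6, 8, 8, 4, 1, 5, 1, 3, 6]
Step 2: Midrank |d_i| (ties get averaged ranks).
ranks: |2|->3, |6|->8, |7|->10, |6|->8, |8|->11.5, |8|->11.5, |4|->5, |1|->1.5, |5|->6, |1|->1.5, |3|->4, |6|->8
Step 3: Attach original signs; sum ranks with positive sign and with negative sign.
W+ = 3 + 8 + 8 + 11.5 + 5 + 1.5 + 4 = 41
W- = 10 + 11.5 + 1.5 + 6 + 8 = 37
(Check: W+ + W- = 78 should equal n(n+1)/2 = 78.)
Step 4: Test statistic W = min(W+, W-) = 37.
Step 5: Ties in |d|, so use the tie-corrected normal approximation.
        E[W] = n(n+1)/4 = 12*13/4 = 39.
        Tie groups: |d|=1 (t=2), |d|=6 (t=3), |d|=8 (t=2); sum(t^3 - t) = 36.
        Var[W] = n(n+1)(2n+1)/24 - sum(t^3-t)/48 = 3900/24 - 36/48 = 161.75.
        z = (W - E[W]) / sqrt(Var[W]) = (37 - 39) / 12.7181 = -0.1573.
        Two-sided p = 2*Phi(z) = 0.875043.
Step 6: alpha = 0.05. fail to reject H0.

W+ = 41, W- = 37, W = min = 37, p = 0.875043, fail to reject H0.


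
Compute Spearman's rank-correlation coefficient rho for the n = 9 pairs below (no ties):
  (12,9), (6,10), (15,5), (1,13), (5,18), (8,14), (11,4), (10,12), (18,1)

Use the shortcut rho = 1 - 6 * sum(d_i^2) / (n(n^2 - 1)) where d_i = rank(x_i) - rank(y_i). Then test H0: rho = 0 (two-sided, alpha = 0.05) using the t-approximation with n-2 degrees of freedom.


Step 1: Rank x and y separately (midranks; no ties here).
rank(x): 12->7, 6->3, 15->8, 1->1, 5->2, 8->4, 11->6, 10->5, 18->9
rank(y): 9->4, 10->5, 5->3, 13->7, 18->9, 14->8, 4->2, 12->6, 1->1
Step 2: d_i = R_x(i) - R_y(i); compute d_i^2.
  (7-4)^2=9, (3-5)^2=4, (8-3)^2=25, (1-7)^2=36, (2-9)^2=49, (4-8)^2=16, (6-2)^2=16, (5-6)^2=1, (9-1)^2=64
sum(d^2) = 220.
Step 3: rho = 1 - 6*220 / (9*(9^2 - 1)) = 1 - 1320/720 = -0.833333.
Step 4: Under H0, t = rho * sqrt((n-2)/(1-rho^2)) = -3.9886 ~ t(7).
Step 5: Two-sided p-value from the t-distribution with 7 df = 0.005266.
Step 6: alpha = 0.05. reject H0.

rho = -0.8333, p = 0.005266, reject H0 at alpha = 0.05.


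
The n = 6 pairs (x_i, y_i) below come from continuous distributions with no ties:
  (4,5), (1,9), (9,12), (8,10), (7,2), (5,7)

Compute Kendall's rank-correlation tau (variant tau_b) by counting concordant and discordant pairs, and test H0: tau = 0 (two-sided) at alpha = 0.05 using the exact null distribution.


Step 1: Enumerate the 15 unordered pairs (i,j) with i<j and classify each by sign(x_j-x_i) * sign(y_j-y_i).
  (1,2):dx=-3,dy=+4->D; (1,3):dx=+5,dy=+7->C; (1,4):dx=+4,dy=+5->C; (1,5):dx=+3,dy=-3->D
  (1,6):dx=+1,dy=+2->C; (2,3):dx=+8,dy=+3->C; (2,4):dx=+7,dy=+1->C; (2,5):dx=+6,dy=-7->D
  (2,6):dx=+4,dy=-2->D; (3,4):dx=-1,dy=-2->C; (3,5):dx=-2,dy=-10->C; (3,6):dx=-4,dy=-5->C
  (4,5):dx=-1,dy=-8->C; (4,6):dx=-3,dy=-3->C; (5,6):dx=-2,dy=+5->D
Step 2: C = 10, D = 5, total pairs = 15.
Step 3: tau = (C - D)/(n(n-1)/2) = (10 - 5)/15 = 0.333333.
Step 4: Exact two-sided p-value (enumerate n! = 720 permutations of y under H0): p = 0.469444.
Step 5: alpha = 0.05. fail to reject H0.

tau_b = 0.3333 (C=10, D=5), p = 0.469444, fail to reject H0.


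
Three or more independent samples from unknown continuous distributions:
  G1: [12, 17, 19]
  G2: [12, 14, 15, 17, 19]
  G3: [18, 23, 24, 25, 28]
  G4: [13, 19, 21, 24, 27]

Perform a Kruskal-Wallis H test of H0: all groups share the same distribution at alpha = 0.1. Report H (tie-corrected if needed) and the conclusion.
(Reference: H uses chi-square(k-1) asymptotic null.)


Step 1: Combine all N = 18 observations and assign midranks.
sorted (value, group, rank): (12,G1,1.5), (12,G2,1.5), (13,G4,3), (14,G2,4), (15,G2,5), (17,G1,6.5), (17,G2,6.5), (18,G3,8), (19,G1,10), (19,G2,10), (19,G4,10), (21,G4,12), (23,G3,13), (24,G3,14.5), (24,G4,14.5), (25,G3,16), (27,G4,17), (28,G3,18)
Step 2: Sum ranks within each group.
R_1 = 18 (n_1 = 3)
R_2 = 27 (n_2 = 5)
R_3 = 69.5 (n_3 = 5)
R_4 = 56.5 (n_4 = 5)
Step 3: H = 12/(N(N+1)) * sum(R_i^2/n_i) - 3(N+1)
     = 12/(18*19) * (18^2/3 + 27^2/5 + 69.5^2/5 + 56.5^2/5) - 3*19
     = 0.035088 * 1858.3 - 57
     = 8.203509.
Step 4: Ties present; correction factor C = 1 - 42/(18^3 - 18) = 0.992776. Corrected H = 8.203509 / 0.992776 = 8.263202.
Step 5: Under H0, H ~ chi^2(3); p-value = 0.040874.
Step 6: alpha = 0.1. reject H0.

H = 8.2632, df = 3, p = 0.040874, reject H0.


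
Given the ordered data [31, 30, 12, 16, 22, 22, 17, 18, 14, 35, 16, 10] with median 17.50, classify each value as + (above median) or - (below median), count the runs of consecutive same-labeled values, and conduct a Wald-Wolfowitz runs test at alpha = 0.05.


Step 1: Compute median = 17.50; label A = above, B = below.
Labels in order: AABBAABABABB  (n_A = 6, n_B = 6)
Step 2: Count runs R = 8.
Step 3: Under H0 (random ordering), E[R] = 2*n_A*n_B/(n_A+n_B) + 1 = 2*6*6/12 + 1 = 7.0000.
        Var[R] = 2*n_A*n_B*(2*n_A*n_B - n_A - n_B) / ((n_A+n_B)^2 * (n_A+n_B-1)) = 4320/1584 = 2.7273.
        SD[R] = 1.6514.
Step 4: Continuity-corrected z = (R - 0.5 - E[R]) / SD[R] = (8 - 0.5 - 7.0000) / 1.6514 = 0.3028.
Step 5: Two-sided p-value via normal approximation = 2*(1 - Phi(|z|)) = 0.762069.
Step 6: alpha = 0.05. fail to reject H0.

R = 8, z = 0.3028, p = 0.762069, fail to reject H0.


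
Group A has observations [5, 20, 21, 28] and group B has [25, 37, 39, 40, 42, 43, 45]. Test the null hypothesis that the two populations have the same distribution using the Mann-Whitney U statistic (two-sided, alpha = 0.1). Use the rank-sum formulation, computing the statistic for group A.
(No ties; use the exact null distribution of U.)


Step 1: Combine and sort all 11 observations; assign midranks.
sorted (value, group): (5,X), (20,X), (21,X), (25,Y), (28,X), (37,Y), (39,Y), (40,Y), (42,Y), (43,Y), (45,Y)
ranks: 5->1, 20->2, 21->3, 25->4, 28->5, 37->6, 39->7, 40->8, 42->9, 43->10, 45->11
Step 2: Rank sum for X: R1 = 1 + 2 + 3 + 5 = 11.
Step 3: U_X = R1 - n1(n1+1)/2 = 11 - 4*5/2 = 11 - 10 = 1.
       U_Y = n1*n2 - U_X = 28 - 1 = 27.
Step 4: No ties, so the exact null distribution of U (based on enumerating the C(11,4) = 330 equally likely rank assignments) gives the two-sided p-value.
Step 5: p-value = 0.012121; compare to alpha = 0.1. reject H0.

U_X = 1, p = 0.012121, reject H0 at alpha = 0.1.


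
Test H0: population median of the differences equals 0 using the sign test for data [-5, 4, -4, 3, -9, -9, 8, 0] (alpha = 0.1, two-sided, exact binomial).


Step 1: Discard zero differences. Original n = 8; n_eff = number of nonzero differences = 7.
Nonzero differences (with sign): -5, +4, -4, +3, -9, -9, +8
Step 2: Count signs: positive = 3, negative = 4.
Step 3: Under H0: P(positive) = 0.5, so the number of positives S ~ Bin(7, 0.5).
Step 4: Two-sided exact p-value = sum of Bin(7,0.5) probabilities at or below the observed probability = 1.000000.
Step 5: alpha = 0.1. fail to reject H0.

n_eff = 7, pos = 3, neg = 4, p = 1.000000, fail to reject H0.


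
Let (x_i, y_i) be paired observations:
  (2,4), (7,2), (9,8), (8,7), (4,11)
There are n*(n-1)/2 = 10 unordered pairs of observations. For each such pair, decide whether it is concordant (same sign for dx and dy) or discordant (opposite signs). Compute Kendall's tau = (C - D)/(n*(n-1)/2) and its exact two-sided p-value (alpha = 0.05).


Step 1: Enumerate the 10 unordered pairs (i,j) with i<j and classify each by sign(x_j-x_i) * sign(y_j-y_i).
  (1,2):dx=+5,dy=-2->D; (1,3):dx=+7,dy=+4->C; (1,4):dx=+6,dy=+3->C; (1,5):dx=+2,dy=+7->C
  (2,3):dx=+2,dy=+6->C; (2,4):dx=+1,dy=+5->C; (2,5):dx=-3,dy=+9->D; (3,4):dx=-1,dy=-1->C
  (3,5):dx=-5,dy=+3->D; (4,5):dx=-4,dy=+4->D
Step 2: C = 6, D = 4, total pairs = 10.
Step 3: tau = (C - D)/(n(n-1)/2) = (6 - 4)/10 = 0.200000.
Step 4: Exact two-sided p-value (enumerate n! = 120 permutations of y under H0): p = 0.816667.
Step 5: alpha = 0.05. fail to reject H0.

tau_b = 0.2000 (C=6, D=4), p = 0.816667, fail to reject H0.


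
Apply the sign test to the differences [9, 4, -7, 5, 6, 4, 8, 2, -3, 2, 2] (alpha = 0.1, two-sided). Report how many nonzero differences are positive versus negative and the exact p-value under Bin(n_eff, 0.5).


Step 1: Discard zero differences. Original n = 11; n_eff = number of nonzero differences = 11.
Nonzero differences (with sign): +9, +4, -7, +5, +6, +4, +8, +2, -3, +2, +2
Step 2: Count signs: positive = 9, negative = 2.
Step 3: Under H0: P(positive) = 0.5, so the number of positives S ~ Bin(11, 0.5).
Step 4: Two-sided exact p-value = sum of Bin(11,0.5) probabilities at or below the observed probability = 0.065430.
Step 5: alpha = 0.1. reject H0.

n_eff = 11, pos = 9, neg = 2, p = 0.065430, reject H0.


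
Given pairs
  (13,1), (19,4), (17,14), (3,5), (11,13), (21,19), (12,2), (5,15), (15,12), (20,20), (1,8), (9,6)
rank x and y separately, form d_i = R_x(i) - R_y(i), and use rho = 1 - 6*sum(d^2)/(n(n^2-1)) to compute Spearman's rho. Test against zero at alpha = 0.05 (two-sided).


Step 1: Rank x and y separately (midranks; no ties here).
rank(x): 13->7, 19->10, 17->9, 3->2, 11->5, 21->12, 12->6, 5->3, 15->8, 20->11, 1->1, 9->4
rank(y): 1->1, 4->3, 14->9, 5->4, 13->8, 19->11, 2->2, 15->10, 12->7, 20->12, 8->6, 6->5
Step 2: d_i = R_x(i) - R_y(i); compute d_i^2.
  (7-1)^2=36, (10-3)^2=49, (9-9)^2=0, (2-4)^2=4, (5-8)^2=9, (12-11)^2=1, (6-2)^2=16, (3-10)^2=49, (8-7)^2=1, (11-12)^2=1, (1-6)^2=25, (4-5)^2=1
sum(d^2) = 192.
Step 3: rho = 1 - 6*192 / (12*(12^2 - 1)) = 1 - 1152/1716 = 0.328671.
Step 4: Under H0, t = rho * sqrt((n-2)/(1-rho^2)) = 1.1005 ~ t(10).
Step 5: Two-sided p-value from the t-distribution with 10 df = 0.296904.
Step 6: alpha = 0.05. fail to reject H0.

rho = 0.3287, p = 0.296904, fail to reject H0 at alpha = 0.05.


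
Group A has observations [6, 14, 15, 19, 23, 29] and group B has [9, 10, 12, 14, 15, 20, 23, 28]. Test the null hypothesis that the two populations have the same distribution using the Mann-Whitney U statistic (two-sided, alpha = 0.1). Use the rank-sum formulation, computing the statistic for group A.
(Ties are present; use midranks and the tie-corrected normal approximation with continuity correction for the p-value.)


Step 1: Combine and sort all 14 observations; assign midranks.
sorted (value, group): (6,X), (9,Y), (10,Y), (12,Y), (14,X), (14,Y), (15,X), (15,Y), (19,X), (20,Y), (23,X), (23,Y), (28,Y), (29,X)
ranks: 6->1, 9->2, 10->3, 12->4, 14->5.5, 14->5.5, 15->7.5, 15->7.5, 19->9, 20->10, 23->11.5, 23->11.5, 28->13, 29->14
Step 2: Rank sum for X: R1 = 1 + 5.5 + 7.5 + 9 + 11.5 + 14 = 48.5.
Step 3: U_X = R1 - n1(n1+1)/2 = 48.5 - 6*7/2 = 48.5 - 21 = 27.5.
       U_Y = n1*n2 - U_X = 48 - 27.5 = 20.5.
Step 4: Ties are present, so use the tie-corrected normal approximation (with continuity correction) for the p-value.
Step 5: p-value = 0.697586; compare to alpha = 0.1. fail to reject H0.

U_X = 27.5, p = 0.697586, fail to reject H0 at alpha = 0.1.


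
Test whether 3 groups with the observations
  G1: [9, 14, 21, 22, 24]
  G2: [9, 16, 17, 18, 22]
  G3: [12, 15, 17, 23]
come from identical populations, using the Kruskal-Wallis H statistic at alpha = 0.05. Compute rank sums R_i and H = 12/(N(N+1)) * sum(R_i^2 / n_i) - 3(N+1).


Step 1: Combine all N = 14 observations and assign midranks.
sorted (value, group, rank): (9,G1,1.5), (9,G2,1.5), (12,G3,3), (14,G1,4), (15,G3,5), (16,G2,6), (17,G2,7.5), (17,G3,7.5), (18,G2,9), (21,G1,10), (22,G1,11.5), (22,G2,11.5), (23,G3,13), (24,G1,14)
Step 2: Sum ranks within each group.
R_1 = 41 (n_1 = 5)
R_2 = 35.5 (n_2 = 5)
R_3 = 28.5 (n_3 = 4)
Step 3: H = 12/(N(N+1)) * sum(R_i^2/n_i) - 3(N+1)
     = 12/(14*15) * (41^2/5 + 35.5^2/5 + 28.5^2/4) - 3*15
     = 0.057143 * 791.312 - 45
     = 0.217857.
Step 4: Ties present; correction factor C = 1 - 18/(14^3 - 14) = 0.993407. Corrected H = 0.217857 / 0.993407 = 0.219303.
Step 5: Under H0, H ~ chi^2(2); p-value = 0.896146.
Step 6: alpha = 0.05. fail to reject H0.

H = 0.2193, df = 2, p = 0.896146, fail to reject H0.


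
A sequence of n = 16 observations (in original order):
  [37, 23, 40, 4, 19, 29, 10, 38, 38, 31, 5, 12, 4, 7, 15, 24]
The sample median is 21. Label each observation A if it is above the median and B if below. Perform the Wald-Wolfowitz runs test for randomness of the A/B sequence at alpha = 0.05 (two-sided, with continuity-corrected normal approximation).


Step 1: Compute median = 21; label A = above, B = below.
Labels in order: AAABBABAAABBBBBA  (n_A = 8, n_B = 8)
Step 2: Count runs R = 7.
Step 3: Under H0 (random ordering), E[R] = 2*n_A*n_B/(n_A+n_B) + 1 = 2*8*8/16 + 1 = 9.0000.
        Var[R] = 2*n_A*n_B*(2*n_A*n_B - n_A - n_B) / ((n_A+n_B)^2 * (n_A+n_B-1)) = 14336/3840 = 3.7333.
        SD[R] = 1.9322.
Step 4: Continuity-corrected z = (R + 0.5 - E[R]) / SD[R] = (7 + 0.5 - 9.0000) / 1.9322 = -0.7763.
Step 5: Two-sided p-value via normal approximation = 2*(1 - Phi(|z|)) = 0.437558.
Step 6: alpha = 0.05. fail to reject H0.

R = 7, z = -0.7763, p = 0.437558, fail to reject H0.


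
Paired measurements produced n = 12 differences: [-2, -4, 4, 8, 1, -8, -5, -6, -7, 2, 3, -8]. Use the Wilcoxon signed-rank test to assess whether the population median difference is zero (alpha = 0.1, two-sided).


Step 1: Drop any zero differences (none here) and take |d_i|.
|d| = [2, 4, 4, 8, 1, 8, 5, 6, 7, 2, 3, 8]
Step 2: Midrank |d_i| (ties get averaged ranks).
ranks: |2|->2.5, |4|->5.5, |4|->5.5, |8|->11, |1|->1, |8|->11, |5|->7, |6|->8, |7|->9, |2|->2.5, |3|->4, |8|->11
Step 3: Attach original signs; sum ranks with positive sign and with negative sign.
W+ = 5.5 + 11 + 1 + 2.5 + 4 = 24
W- = 2.5 + 5.5 + 11 + 7 + 8 + 9 + 11 = 54
(Check: W+ + W- = 78 should equal n(n+1)/2 = 78.)
Step 4: Test statistic W = min(W+, W-) = 24.
Step 5: Ties in |d|, so use the tie-corrected normal approximation.
        E[W] = n(n+1)/4 = 12*13/4 = 39.
        Tie groups: |d|=2 (t=2), |d|=4 (t=2), |d|=8 (t=3); sum(t^3 - t) = 36.
        Var[W] = n(n+1)(2n+1)/24 - sum(t^3-t)/48 = 3900/24 - 36/48 = 161.75.
        z = (W - E[W]) / sqrt(Var[W]) = (24 - 39) / 12.7181 = -1.1794.
        Two-sided p = 2*Phi(z) = 0.238230.
Step 6: alpha = 0.1. fail to reject H0.

W+ = 24, W- = 54, W = min = 24, p = 0.238230, fail to reject H0.


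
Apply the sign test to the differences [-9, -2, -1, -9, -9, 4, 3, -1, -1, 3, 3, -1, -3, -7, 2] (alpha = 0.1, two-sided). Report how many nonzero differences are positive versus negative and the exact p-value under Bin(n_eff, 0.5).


Step 1: Discard zero differences. Original n = 15; n_eff = number of nonzero differences = 15.
Nonzero differences (with sign): -9, -2, -1, -9, -9, +4, +3, -1, -1, +3, +3, -1, -3, -7, +2
Step 2: Count signs: positive = 5, negative = 10.
Step 3: Under H0: P(positive) = 0.5, so the number of positives S ~ Bin(15, 0.5).
Step 4: Two-sided exact p-value = sum of Bin(15,0.5) probabilities at or below the observed probability = 0.301758.
Step 5: alpha = 0.1. fail to reject H0.

n_eff = 15, pos = 5, neg = 10, p = 0.301758, fail to reject H0.


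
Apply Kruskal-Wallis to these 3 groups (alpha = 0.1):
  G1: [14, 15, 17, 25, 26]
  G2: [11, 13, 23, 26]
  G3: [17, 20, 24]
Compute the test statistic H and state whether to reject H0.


Step 1: Combine all N = 12 observations and assign midranks.
sorted (value, group, rank): (11,G2,1), (13,G2,2), (14,G1,3), (15,G1,4), (17,G1,5.5), (17,G3,5.5), (20,G3,7), (23,G2,8), (24,G3,9), (25,G1,10), (26,G1,11.5), (26,G2,11.5)
Step 2: Sum ranks within each group.
R_1 = 34 (n_1 = 5)
R_2 = 22.5 (n_2 = 4)
R_3 = 21.5 (n_3 = 3)
Step 3: H = 12/(N(N+1)) * sum(R_i^2/n_i) - 3(N+1)
     = 12/(12*13) * (34^2/5 + 22.5^2/4 + 21.5^2/3) - 3*13
     = 0.076923 * 511.846 - 39
     = 0.372756.
Step 4: Ties present; correction factor C = 1 - 12/(12^3 - 12) = 0.993007. Corrected H = 0.372756 / 0.993007 = 0.375381.
Step 5: Under H0, H ~ chi^2(2); p-value = 0.828871.
Step 6: alpha = 0.1. fail to reject H0.

H = 0.3754, df = 2, p = 0.828871, fail to reject H0.


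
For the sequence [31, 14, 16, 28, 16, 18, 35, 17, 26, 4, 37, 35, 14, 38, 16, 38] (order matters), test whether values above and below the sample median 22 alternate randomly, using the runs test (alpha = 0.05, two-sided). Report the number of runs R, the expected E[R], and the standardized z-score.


Step 1: Compute median = 22; label A = above, B = below.
Labels in order: ABBABBABABAABABA  (n_A = 8, n_B = 8)
Step 2: Count runs R = 13.
Step 3: Under H0 (random ordering), E[R] = 2*n_A*n_B/(n_A+n_B) + 1 = 2*8*8/16 + 1 = 9.0000.
        Var[R] = 2*n_A*n_B*(2*n_A*n_B - n_A - n_B) / ((n_A+n_B)^2 * (n_A+n_B-1)) = 14336/3840 = 3.7333.
        SD[R] = 1.9322.
Step 4: Continuity-corrected z = (R - 0.5 - E[R]) / SD[R] = (13 - 0.5 - 9.0000) / 1.9322 = 1.8114.
Step 5: Two-sided p-value via normal approximation = 2*(1 - Phi(|z|)) = 0.070076.
Step 6: alpha = 0.05. fail to reject H0.

R = 13, z = 1.8114, p = 0.070076, fail to reject H0.


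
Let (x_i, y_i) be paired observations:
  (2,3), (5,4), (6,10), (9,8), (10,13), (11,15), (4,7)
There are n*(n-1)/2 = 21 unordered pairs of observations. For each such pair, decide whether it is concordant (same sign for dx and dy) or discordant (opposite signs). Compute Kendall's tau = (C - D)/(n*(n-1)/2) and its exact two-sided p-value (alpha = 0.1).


Step 1: Enumerate the 21 unordered pairs (i,j) with i<j and classify each by sign(x_j-x_i) * sign(y_j-y_i).
  (1,2):dx=+3,dy=+1->C; (1,3):dx=+4,dy=+7->C; (1,4):dx=+7,dy=+5->C; (1,5):dx=+8,dy=+10->C
  (1,6):dx=+9,dy=+12->C; (1,7):dx=+2,dy=+4->C; (2,3):dx=+1,dy=+6->C; (2,4):dx=+4,dy=+4->C
  (2,5):dx=+5,dy=+9->C; (2,6):dx=+6,dy=+11->C; (2,7):dx=-1,dy=+3->D; (3,4):dx=+3,dy=-2->D
  (3,5):dx=+4,dy=+3->C; (3,6):dx=+5,dy=+5->C; (3,7):dx=-2,dy=-3->C; (4,5):dx=+1,dy=+5->C
  (4,6):dx=+2,dy=+7->C; (4,7):dx=-5,dy=-1->C; (5,6):dx=+1,dy=+2->C; (5,7):dx=-6,dy=-6->C
  (6,7):dx=-7,dy=-8->C
Step 2: C = 19, D = 2, total pairs = 21.
Step 3: tau = (C - D)/(n(n-1)/2) = (19 - 2)/21 = 0.809524.
Step 4: Exact two-sided p-value (enumerate n! = 5040 permutations of y under H0): p = 0.010714.
Step 5: alpha = 0.1. reject H0.

tau_b = 0.8095 (C=19, D=2), p = 0.010714, reject H0.


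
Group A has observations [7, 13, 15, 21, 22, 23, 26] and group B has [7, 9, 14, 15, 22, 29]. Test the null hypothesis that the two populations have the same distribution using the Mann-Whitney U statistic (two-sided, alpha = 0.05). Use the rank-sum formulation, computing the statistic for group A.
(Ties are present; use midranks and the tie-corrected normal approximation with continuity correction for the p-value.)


Step 1: Combine and sort all 13 observations; assign midranks.
sorted (value, group): (7,X), (7,Y), (9,Y), (13,X), (14,Y), (15,X), (15,Y), (21,X), (22,X), (22,Y), (23,X), (26,X), (29,Y)
ranks: 7->1.5, 7->1.5, 9->3, 13->4, 14->5, 15->6.5, 15->6.5, 21->8, 22->9.5, 22->9.5, 23->11, 26->12, 29->13
Step 2: Rank sum for X: R1 = 1.5 + 4 + 6.5 + 8 + 9.5 + 11 + 12 = 52.5.
Step 3: U_X = R1 - n1(n1+1)/2 = 52.5 - 7*8/2 = 52.5 - 28 = 24.5.
       U_Y = n1*n2 - U_X = 42 - 24.5 = 17.5.
Step 4: Ties are present, so use the tie-corrected normal approximation (with continuity correction) for the p-value.
Step 5: p-value = 0.666942; compare to alpha = 0.05. fail to reject H0.

U_X = 24.5, p = 0.666942, fail to reject H0 at alpha = 0.05.


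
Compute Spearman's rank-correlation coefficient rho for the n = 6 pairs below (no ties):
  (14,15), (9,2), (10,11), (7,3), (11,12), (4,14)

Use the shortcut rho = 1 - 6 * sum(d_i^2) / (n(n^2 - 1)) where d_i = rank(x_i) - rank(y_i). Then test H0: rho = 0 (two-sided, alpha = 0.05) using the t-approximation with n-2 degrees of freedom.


Step 1: Rank x and y separately (midranks; no ties here).
rank(x): 14->6, 9->3, 10->4, 7->2, 11->5, 4->1
rank(y): 15->6, 2->1, 11->3, 3->2, 12->4, 14->5
Step 2: d_i = R_x(i) - R_y(i); compute d_i^2.
  (6-6)^2=0, (3-1)^2=4, (4-3)^2=1, (2-2)^2=0, (5-4)^2=1, (1-5)^2=16
sum(d^2) = 22.
Step 3: rho = 1 - 6*22 / (6*(6^2 - 1)) = 1 - 132/210 = 0.371429.
Step 4: Under H0, t = rho * sqrt((n-2)/(1-rho^2)) = 0.8001 ~ t(4).
Step 5: Two-sided p-value from the t-distribution with 4 df = 0.468478.
Step 6: alpha = 0.05. fail to reject H0.

rho = 0.3714, p = 0.468478, fail to reject H0 at alpha = 0.05.


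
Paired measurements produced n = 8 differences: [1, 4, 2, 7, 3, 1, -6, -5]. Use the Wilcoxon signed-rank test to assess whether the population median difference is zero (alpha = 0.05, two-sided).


Step 1: Drop any zero differences (none here) and take |d_i|.
|d| = [1, 4, 2, 7, 3, 1, 6, 5]
Step 2: Midrank |d_i| (ties get averaged ranks).
ranks: |1|->1.5, |4|->5, |2|->3, |7|->8, |3|->4, |1|->1.5, |6|->7, |5|->6
Step 3: Attach original signs; sum ranks with positive sign and with negative sign.
W+ = 1.5 + 5 + 3 + 8 + 4 + 1.5 = 23
W- = 7 + 6 = 13
(Check: W+ + W- = 36 should equal n(n+1)/2 = 36.)
Step 4: Test statistic W = min(W+, W-) = 13.
Step 5: Ties in |d|, so use the tie-corrected normal approximation.
        E[W] = n(n+1)/4 = 8*9/4 = 18.
        Tie groups: |d|=1 (t=2); sum(t^3 - t) = 6.
        Var[W] = n(n+1)(2n+1)/24 - sum(t^3-t)/48 = 1224/24 - 6/48 = 50.875.
        z = (W - E[W]) / sqrt(Var[W]) = (13 - 18) / 7.1327 = -0.7010.
        Two-sided p = 2*Phi(z) = 0.483303.
Step 6: alpha = 0.05. fail to reject H0.

W+ = 23, W- = 13, W = min = 13, p = 0.483303, fail to reject H0.


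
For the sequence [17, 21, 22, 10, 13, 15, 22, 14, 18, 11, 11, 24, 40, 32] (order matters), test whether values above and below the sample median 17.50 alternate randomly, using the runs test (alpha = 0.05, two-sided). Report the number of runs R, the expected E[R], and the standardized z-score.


Step 1: Compute median = 17.50; label A = above, B = below.
Labels in order: BAABBBABABBAAA  (n_A = 7, n_B = 7)
Step 2: Count runs R = 8.
Step 3: Under H0 (random ordering), E[R] = 2*n_A*n_B/(n_A+n_B) + 1 = 2*7*7/14 + 1 = 8.0000.
        Var[R] = 2*n_A*n_B*(2*n_A*n_B - n_A - n_B) / ((n_A+n_B)^2 * (n_A+n_B-1)) = 8232/2548 = 3.2308.
        SD[R] = 1.7974.
Step 4: R = E[R], so z = 0 with no continuity correction.
Step 5: Two-sided p-value via normal approximation = 2*(1 - Phi(|z|)) = 1.000000.
Step 6: alpha = 0.05. fail to reject H0.

R = 8, z = 0.0000, p = 1.000000, fail to reject H0.


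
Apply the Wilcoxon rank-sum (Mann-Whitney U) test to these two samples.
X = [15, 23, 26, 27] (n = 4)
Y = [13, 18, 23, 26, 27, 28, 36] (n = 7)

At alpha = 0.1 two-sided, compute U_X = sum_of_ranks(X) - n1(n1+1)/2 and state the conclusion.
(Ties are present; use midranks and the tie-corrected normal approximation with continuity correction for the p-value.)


Step 1: Combine and sort all 11 observations; assign midranks.
sorted (value, group): (13,Y), (15,X), (18,Y), (23,X), (23,Y), (26,X), (26,Y), (27,X), (27,Y), (28,Y), (36,Y)
ranks: 13->1, 15->2, 18->3, 23->4.5, 23->4.5, 26->6.5, 26->6.5, 27->8.5, 27->8.5, 28->10, 36->11
Step 2: Rank sum for X: R1 = 2 + 4.5 + 6.5 + 8.5 = 21.5.
Step 3: U_X = R1 - n1(n1+1)/2 = 21.5 - 4*5/2 = 21.5 - 10 = 11.5.
       U_Y = n1*n2 - U_X = 28 - 11.5 = 16.5.
Step 4: Ties are present, so use the tie-corrected normal approximation (with continuity correction) for the p-value.
Step 5: p-value = 0.703524; compare to alpha = 0.1. fail to reject H0.

U_X = 11.5, p = 0.703524, fail to reject H0 at alpha = 0.1.


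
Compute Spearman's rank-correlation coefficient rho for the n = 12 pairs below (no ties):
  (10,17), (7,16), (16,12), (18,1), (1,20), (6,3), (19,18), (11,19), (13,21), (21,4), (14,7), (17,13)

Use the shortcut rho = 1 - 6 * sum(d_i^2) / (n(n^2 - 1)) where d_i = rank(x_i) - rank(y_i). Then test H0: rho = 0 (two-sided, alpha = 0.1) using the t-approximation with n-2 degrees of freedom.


Step 1: Rank x and y separately (midranks; no ties here).
rank(x): 10->4, 7->3, 16->8, 18->10, 1->1, 6->2, 19->11, 11->5, 13->6, 21->12, 14->7, 17->9
rank(y): 17->8, 16->7, 12->5, 1->1, 20->11, 3->2, 18->9, 19->10, 21->12, 4->3, 7->4, 13->6
Step 2: d_i = R_x(i) - R_y(i); compute d_i^2.
  (4-8)^2=16, (3-7)^2=16, (8-5)^2=9, (10-1)^2=81, (1-11)^2=100, (2-2)^2=0, (11-9)^2=4, (5-10)^2=25, (6-12)^2=36, (12-3)^2=81, (7-4)^2=9, (9-6)^2=9
sum(d^2) = 386.
Step 3: rho = 1 - 6*386 / (12*(12^2 - 1)) = 1 - 2316/1716 = -0.349650.
Step 4: Under H0, t = rho * sqrt((n-2)/(1-rho^2)) = -1.1802 ~ t(10).
Step 5: Two-sided p-value from the t-distribution with 10 df = 0.265239.
Step 6: alpha = 0.1. fail to reject H0.

rho = -0.3497, p = 0.265239, fail to reject H0 at alpha = 0.1.


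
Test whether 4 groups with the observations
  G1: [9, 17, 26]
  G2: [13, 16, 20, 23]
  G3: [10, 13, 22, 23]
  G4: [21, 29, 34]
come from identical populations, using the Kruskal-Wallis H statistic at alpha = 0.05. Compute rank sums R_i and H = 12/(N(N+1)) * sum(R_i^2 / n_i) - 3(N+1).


Step 1: Combine all N = 14 observations and assign midranks.
sorted (value, group, rank): (9,G1,1), (10,G3,2), (13,G2,3.5), (13,G3,3.5), (16,G2,5), (17,G1,6), (20,G2,7), (21,G4,8), (22,G3,9), (23,G2,10.5), (23,G3,10.5), (26,G1,12), (29,G4,13), (34,G4,14)
Step 2: Sum ranks within each group.
R_1 = 19 (n_1 = 3)
R_2 = 26 (n_2 = 4)
R_3 = 25 (n_3 = 4)
R_4 = 35 (n_4 = 3)
Step 3: H = 12/(N(N+1)) * sum(R_i^2/n_i) - 3(N+1)
     = 12/(14*15) * (19^2/3 + 26^2/4 + 25^2/4 + 35^2/3) - 3*15
     = 0.057143 * 853.917 - 45
     = 3.795238.
Step 4: Ties present; correction factor C = 1 - 12/(14^3 - 14) = 0.995604. Corrected H = 3.795238 / 0.995604 = 3.811994.
Step 5: Under H0, H ~ chi^2(3); p-value = 0.282494.
Step 6: alpha = 0.05. fail to reject H0.

H = 3.8120, df = 3, p = 0.282494, fail to reject H0.


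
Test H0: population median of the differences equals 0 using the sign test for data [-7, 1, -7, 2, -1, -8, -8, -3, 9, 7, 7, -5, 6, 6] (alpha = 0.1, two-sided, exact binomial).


Step 1: Discard zero differences. Original n = 14; n_eff = number of nonzero differences = 14.
Nonzero differences (with sign): -7, +1, -7, +2, -1, -8, -8, -3, +9, +7, +7, -5, +6, +6
Step 2: Count signs: positive = 7, negative = 7.
Step 3: Under H0: P(positive) = 0.5, so the number of positives S ~ Bin(14, 0.5).
Step 4: Two-sided exact p-value = sum of Bin(14,0.5) probabilities at or below the observed probability = 1.000000.
Step 5: alpha = 0.1. fail to reject H0.

n_eff = 14, pos = 7, neg = 7, p = 1.000000, fail to reject H0.


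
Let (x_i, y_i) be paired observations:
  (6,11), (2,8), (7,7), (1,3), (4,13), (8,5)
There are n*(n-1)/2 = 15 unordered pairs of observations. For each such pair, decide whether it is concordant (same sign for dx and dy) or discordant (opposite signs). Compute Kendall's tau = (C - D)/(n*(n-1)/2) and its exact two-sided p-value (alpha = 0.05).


Step 1: Enumerate the 15 unordered pairs (i,j) with i<j and classify each by sign(x_j-x_i) * sign(y_j-y_i).
  (1,2):dx=-4,dy=-3->C; (1,3):dx=+1,dy=-4->D; (1,4):dx=-5,dy=-8->C; (1,5):dx=-2,dy=+2->D
  (1,6):dx=+2,dy=-6->D; (2,3):dx=+5,dy=-1->D; (2,4):dx=-1,dy=-5->C; (2,5):dx=+2,dy=+5->C
  (2,6):dx=+6,dy=-3->D; (3,4):dx=-6,dy=-4->C; (3,5):dx=-3,dy=+6->D; (3,6):dx=+1,dy=-2->D
  (4,5):dx=+3,dy=+10->C; (4,6):dx=+7,dy=+2->C; (5,6):dx=+4,dy=-8->D
Step 2: C = 7, D = 8, total pairs = 15.
Step 3: tau = (C - D)/(n(n-1)/2) = (7 - 8)/15 = -0.066667.
Step 4: Exact two-sided p-value (enumerate n! = 720 permutations of y under H0): p = 1.000000.
Step 5: alpha = 0.05. fail to reject H0.

tau_b = -0.0667 (C=7, D=8), p = 1.000000, fail to reject H0.


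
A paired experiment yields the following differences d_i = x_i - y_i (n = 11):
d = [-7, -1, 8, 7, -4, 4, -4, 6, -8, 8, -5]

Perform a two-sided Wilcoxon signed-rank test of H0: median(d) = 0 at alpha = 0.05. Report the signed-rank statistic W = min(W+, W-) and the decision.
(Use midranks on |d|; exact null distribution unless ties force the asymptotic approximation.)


Step 1: Drop any zero differences (none here) and take |d_i|.
|d| = [7, 1, 8, 7, 4, 4, 4, 6, 8, 8, 5]
Step 2: Midrank |d_i| (ties get averaged ranks).
ranks: |7|->7.5, |1|->1, |8|->10, |7|->7.5, |4|->3, |4|->3, |4|->3, |6|->6, |8|->10, |8|->10, |5|->5
Step 3: Attach original signs; sum ranks with positive sign and with negative sign.
W+ = 10 + 7.5 + 3 + 6 + 10 = 36.5
W- = 7.5 + 1 + 3 + 3 + 10 + 5 = 29.5
(Check: W+ + W- = 66 should equal n(n+1)/2 = 66.)
Step 4: Test statistic W = min(W+, W-) = 29.5.
Step 5: Ties in |d|, so use the tie-corrected normal approximation.
        E[W] = n(n+1)/4 = 11*12/4 = 33.
        Tie groups: |d|=4 (t=3), |d|=7 (t=2), |d|=8 (t=3); sum(t^3 - t) = 54.
        Var[W] = n(n+1)(2n+1)/24 - sum(t^3-t)/48 = 3036/24 - 54/48 = 125.375.
        z = (W - E[W]) / sqrt(Var[W]) = (29.5 - 33) / 11.1971 = -0.3126.
        Two-sided p = 2*Phi(z) = 0.754599.
Step 6: alpha = 0.05. fail to reject H0.

W+ = 36.5, W- = 29.5, W = min = 29.5, p = 0.754599, fail to reject H0.


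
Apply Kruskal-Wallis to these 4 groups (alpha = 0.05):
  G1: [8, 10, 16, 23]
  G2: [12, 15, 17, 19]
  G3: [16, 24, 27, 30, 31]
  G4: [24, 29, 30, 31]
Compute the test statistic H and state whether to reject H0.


Step 1: Combine all N = 17 observations and assign midranks.
sorted (value, group, rank): (8,G1,1), (10,G1,2), (12,G2,3), (15,G2,4), (16,G1,5.5), (16,G3,5.5), (17,G2,7), (19,G2,8), (23,G1,9), (24,G3,10.5), (24,G4,10.5), (27,G3,12), (29,G4,13), (30,G3,14.5), (30,G4,14.5), (31,G3,16.5), (31,G4,16.5)
Step 2: Sum ranks within each group.
R_1 = 17.5 (n_1 = 4)
R_2 = 22 (n_2 = 4)
R_3 = 59 (n_3 = 5)
R_4 = 54.5 (n_4 = 4)
Step 3: H = 12/(N(N+1)) * sum(R_i^2/n_i) - 3(N+1)
     = 12/(17*18) * (17.5^2/4 + 22^2/4 + 59^2/5 + 54.5^2/4) - 3*18
     = 0.039216 * 1636.33 - 54
     = 10.169608.
Step 4: Ties present; correction factor C = 1 - 24/(17^3 - 17) = 0.995098. Corrected H = 10.169608 / 0.995098 = 10.219704.
Step 5: Under H0, H ~ chi^2(3); p-value = 0.016788.
Step 6: alpha = 0.05. reject H0.

H = 10.2197, df = 3, p = 0.016788, reject H0.


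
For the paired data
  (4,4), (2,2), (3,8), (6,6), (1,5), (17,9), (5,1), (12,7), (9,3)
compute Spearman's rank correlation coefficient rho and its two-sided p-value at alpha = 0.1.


Step 1: Rank x and y separately (midranks; no ties here).
rank(x): 4->4, 2->2, 3->3, 6->6, 1->1, 17->9, 5->5, 12->8, 9->7
rank(y): 4->4, 2->2, 8->8, 6->6, 5->5, 9->9, 1->1, 7->7, 3->3
Step 2: d_i = R_x(i) - R_y(i); compute d_i^2.
  (4-4)^2=0, (2-2)^2=0, (3-8)^2=25, (6-6)^2=0, (1-5)^2=16, (9-9)^2=0, (5-1)^2=16, (8-7)^2=1, (7-3)^2=16
sum(d^2) = 74.
Step 3: rho = 1 - 6*74 / (9*(9^2 - 1)) = 1 - 444/720 = 0.383333.
Step 4: Under H0, t = rho * sqrt((n-2)/(1-rho^2)) = 1.0981 ~ t(7).
Step 5: Two-sided p-value from the t-distribution with 7 df = 0.308495.
Step 6: alpha = 0.1. fail to reject H0.

rho = 0.3833, p = 0.308495, fail to reject H0 at alpha = 0.1.


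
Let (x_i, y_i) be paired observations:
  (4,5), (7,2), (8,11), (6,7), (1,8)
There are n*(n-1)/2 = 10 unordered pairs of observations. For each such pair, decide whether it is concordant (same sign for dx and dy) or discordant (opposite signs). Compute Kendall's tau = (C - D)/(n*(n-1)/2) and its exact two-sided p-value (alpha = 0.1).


Step 1: Enumerate the 10 unordered pairs (i,j) with i<j and classify each by sign(x_j-x_i) * sign(y_j-y_i).
  (1,2):dx=+3,dy=-3->D; (1,3):dx=+4,dy=+6->C; (1,4):dx=+2,dy=+2->C; (1,5):dx=-3,dy=+3->D
  (2,3):dx=+1,dy=+9->C; (2,4):dx=-1,dy=+5->D; (2,5):dx=-6,dy=+6->D; (3,4):dx=-2,dy=-4->C
  (3,5):dx=-7,dy=-3->C; (4,5):dx=-5,dy=+1->D
Step 2: C = 5, D = 5, total pairs = 10.
Step 3: tau = (C - D)/(n(n-1)/2) = (5 - 5)/10 = 0.000000.
Step 4: Exact two-sided p-value (enumerate n! = 120 permutations of y under H0): p = 1.000000.
Step 5: alpha = 0.1. fail to reject H0.

tau_b = 0.0000 (C=5, D=5), p = 1.000000, fail to reject H0.


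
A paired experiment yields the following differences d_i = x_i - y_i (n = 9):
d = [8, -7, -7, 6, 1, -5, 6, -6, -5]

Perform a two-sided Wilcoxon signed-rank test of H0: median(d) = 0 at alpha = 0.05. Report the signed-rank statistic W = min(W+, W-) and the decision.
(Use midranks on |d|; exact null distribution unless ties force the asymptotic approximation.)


Step 1: Drop any zero differences (none here) and take |d_i|.
|d| = [8, 7, 7, 6, 1, 5, 6, 6, 5]
Step 2: Midrank |d_i| (ties get averaged ranks).
ranks: |8|->9, |7|->7.5, |7|->7.5, |6|->5, |1|->1, |5|->2.5, |6|->5, |6|->5, |5|->2.5
Step 3: Attach original signs; sum ranks with positive sign and with negative sign.
W+ = 9 + 5 + 1 + 5 = 20
W- = 7.5 + 7.5 + 2.5 + 5 + 2.5 = 25
(Check: W+ + W- = 45 should equal n(n+1)/2 = 45.)
Step 4: Test statistic W = min(W+, W-) = 20.
Step 5: Ties in |d|, so use the tie-corrected normal approximation.
        E[W] = n(n+1)/4 = 9*10/4 = 22.5.
        Tie groups: |d|=5 (t=2), |d|=6 (t=3), |d|=7 (t=2); sum(t^3 - t) = 36.
        Var[W] = n(n+1)(2n+1)/24 - sum(t^3-t)/48 = 1710/24 - 36/48 = 70.5.
        z = (W - E[W]) / sqrt(Var[W]) = (20 - 22.5) / 8.3964 = -0.2977.
        Two-sided p = 2*Phi(z) = 0.765897.
Step 6: alpha = 0.05. fail to reject H0.

W+ = 20, W- = 25, W = min = 20, p = 0.765897, fail to reject H0.
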